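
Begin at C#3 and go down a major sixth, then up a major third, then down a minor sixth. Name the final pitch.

Down a major sixth from C#3: E2 (9 semitones down).
A major third up from E2 is G#2.
Down a minor sixth from G#2: B#1 (8 semitones down).

B#1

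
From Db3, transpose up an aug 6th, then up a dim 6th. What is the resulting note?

Gb4

An augmented sixth up from Db3 is B3.
Up a diminished sixth from B3: Gb4 (7 semitones up).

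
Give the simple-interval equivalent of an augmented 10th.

Subtracting seven from the interval number removes an octave: 10 − 7 = 3.
Quality carries through unchanged, so the simple form is an augmented third.

augmented 3rd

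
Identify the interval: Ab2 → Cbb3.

diminished 3rd

A to C spans three letter names (A-B-C) — that makes it a third of some quality.
The major third is 4 semitones; here we have 2, two semitones narrower: diminished.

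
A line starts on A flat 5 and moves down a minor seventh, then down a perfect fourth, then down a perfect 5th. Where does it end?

B flat 3

Ab5 down a minor seventh → Bb4 (10 semitones).
Down a perfect fourth from Bb4: F4 (5 semitones down).
A perfect fifth down from F4 is Bb3.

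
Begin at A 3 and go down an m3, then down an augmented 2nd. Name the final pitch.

E flat 3

A minor third down from A3 is F#3.
Down an augmented second from F#3: Eb3 (3 semitones down).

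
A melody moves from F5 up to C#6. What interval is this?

A5

F to C spans five letter names (F-G-A-B-C) — that makes it a fifth of some quality.
The perfect fifth is 7 semitones; here we have 8, one semitone wider: augmented.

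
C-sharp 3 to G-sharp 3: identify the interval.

P5

C to G spans five letter names (C-D-E-F-G) — that makes it a fifth of some quality.
C#3 to G#3 is 7 semitones, matching the perfect fifth exactly, so the quality is perfect.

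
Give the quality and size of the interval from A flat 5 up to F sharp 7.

A to F spans six letter names (A-B-C-D-E-F), plus an octave, so the interval is some kind of thirteenth.
A major thirteenth would be 21 semitones; Ab5 to F#7 is 22, one semitone wider, so the interval is augmented.
(Equivalently, a compound augmented sixth: an augmented sixth plus an octave.)

A13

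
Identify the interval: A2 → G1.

M9

Descending from A2 to G1 is the same interval as ascending G1 to A2.
G to A spans two letter names (G-A), plus an octave: a ninth.
G1 to A2 is 14 semitones, matching the major ninth exactly, so the quality is major.
(Equivalently, a compound major second: a major second plus an octave.)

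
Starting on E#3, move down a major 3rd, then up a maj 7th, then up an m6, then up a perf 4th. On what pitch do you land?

E#3 down a major third → C#3 (4 semitones).
C#3 up a major seventh → B#3 (11 semitones).
Up a minor sixth from B#3: G#4 (8 semitones up).
Up a perfect fourth from G#4: C#5 (5 semitones up).

C#5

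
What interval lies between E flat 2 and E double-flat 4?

E to E is the same letter name, plus 2 octaves — that makes it a fifteenth of some quality.
The perfect fifteenth is 24 semitones; here we have 23, one semitone narrower: diminished.
(Equivalently, a compound diminished octave: a diminished octave plus an octave.)

diminished fifteenth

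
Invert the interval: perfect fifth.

perfect 4th

The rule of nine gives the new number: 9 − 5 = 4, so a fifth becomes a fourth.
Quality inverts too: perfect stays perfect. That makes the inversion a perfect fourth.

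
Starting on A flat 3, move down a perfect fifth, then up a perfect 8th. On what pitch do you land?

Ab3 down a perfect fifth → Db3 (7 semitones).
Db3 up a perfect octave → Db4 (12 semitones).

D flat 4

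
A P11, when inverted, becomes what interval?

First reduce the compound perfect eleventh to its simple form, a perfect fourth.
Interval numbers invert to sum to nine: 4 + 5 = 9, so a fourth inverts to a fifth.
The quality also flips — perfect stays perfect — giving a perfect fifth.

perfect fifth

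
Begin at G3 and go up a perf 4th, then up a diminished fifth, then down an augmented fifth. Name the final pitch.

Cbb4

Up a perfect fourth from G3: C4 (5 semitones up).
Up a diminished fifth from C4: Gb4 (6 semitones up).
An augmented fifth down from Gb4 is Cbb4.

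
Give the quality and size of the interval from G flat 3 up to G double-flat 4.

G to G is the same letter name, plus an octave: an octave.
A perfect octave would be 12 semitones; Gb3 to Gbb4 is 11, one semitone narrower, so the interval is diminished.

diminished 8th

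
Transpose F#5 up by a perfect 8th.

F#6

The letter stays F (same as the start), shifted an octave up.
A perfect octave is 12 semitones; 12 semitones up from F#5 gives F#6.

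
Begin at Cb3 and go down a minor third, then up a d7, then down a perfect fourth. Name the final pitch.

Down a minor third from Cb3: Ab2 (3 semitones down).
Ab2 up a diminished seventh → Gbb3 (9 semitones).
A perfect fourth down from Gbb3 is Dbb3.

Dbb3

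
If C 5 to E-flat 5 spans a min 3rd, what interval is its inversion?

The rule of nine gives the new number: 9 − 3 = 6, so a third becomes a sixth.
And minor becomes major under inversion, so we get a major sixth.

M6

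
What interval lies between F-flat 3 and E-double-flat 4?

F to E spans seven letter names (F-G-A-B-C-D-E), so the interval is some kind of seventh.
A major seventh would be 11 semitones, but Fb3 to Ebb4 is 10 — one semitone narrower, making it a minor seventh.

m7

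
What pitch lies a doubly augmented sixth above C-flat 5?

Six letter names up from C: A.
Moving 11 semitones up from Cb5 (the size of a doubly augmented sixth) reaches A#5.

A-sharp 5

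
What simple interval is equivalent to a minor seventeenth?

m3

Each octave removed subtracts seven from the number: 17 − 14 = 3.
That makes a minor seventeenth a compound minor third — 2 octaves plus a minor third.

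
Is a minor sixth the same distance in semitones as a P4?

A minor sixth is 8 semitones but a perfect fourth is 5 semitones — different sizes.

No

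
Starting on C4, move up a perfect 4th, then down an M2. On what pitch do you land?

Up a perfect fourth from C4: F4 (5 semitones up).
F4 down a major second → Eb4 (2 semitones).

Eb4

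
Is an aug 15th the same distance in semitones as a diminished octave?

25 semitones (augmented fifteenth) vs 11 semitones (diminished octave): not equal.

No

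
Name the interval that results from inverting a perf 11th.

First reduce the compound perfect eleventh to its simple form, a perfect fourth.
Inverted interval numbers add to nine, so a fourth pairs with a fifth (4 + 5 = 9).
The quality also flips — perfect stays perfect — giving a perfect fifth.

perfect 5th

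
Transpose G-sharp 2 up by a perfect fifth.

Counting five letter names up from G lands on D.
A perfect fifth is 7 semitones; 7 semitones up from G#2 gives D#3.

D-sharp 3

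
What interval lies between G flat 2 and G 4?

G to G is the same letter name, plus 2 octaves — that makes it a fifteenth of some quality.
Gb2 to G4 spans 25 semitones — one semitone wider than the perfect fifteenth (24) — giving an augmented fifteenth.
(Equivalently, a compound augmented octave: an augmented octave plus an octave.)

augmented 15th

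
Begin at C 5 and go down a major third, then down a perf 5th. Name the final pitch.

D flat 4

C5 down a major third → Ab4 (4 semitones).
A perfect fifth down from Ab4 is Db4.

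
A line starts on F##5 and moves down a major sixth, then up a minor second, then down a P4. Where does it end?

A major sixth down from F##5 is A#4.
Up a minor second from A#4: B4 (1 semitone up).
Down a perfect fourth from B4: F#4 (5 semitones down).

F#4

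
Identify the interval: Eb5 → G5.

E to G spans three letter names (E-F-G), so the interval is some kind of third.
The major third spans 4 semitones, and Eb5 to G5 is exactly 4 semitones — so this is a major third.

major 3rd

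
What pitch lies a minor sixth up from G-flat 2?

E-double-flat 3

Six letter names up from G: E.
A minor sixth is 8 semitones; 8 semitones up from Gb2 gives Ebb3.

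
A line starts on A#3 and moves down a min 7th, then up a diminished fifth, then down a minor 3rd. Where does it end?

Down a minor seventh from A#3: B#2 (10 semitones down).
B#2 up a diminished fifth → F#3 (6 semitones).
A minor third down from F#3 is D#3.

D#3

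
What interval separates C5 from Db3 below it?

Descending from C5 to Db3 is the same interval as ascending Db3 to C5.
D to C spans seven letter names (D-E-F-G-A-B-C), plus an octave — that makes it a fourteenth of some quality.
Counting semitones, Db3→C5 is 23, which is the major fourteenth.
(Equivalently, a compound major seventh: a major seventh plus an octave.)

major 14th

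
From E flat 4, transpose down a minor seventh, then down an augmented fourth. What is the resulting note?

Eb4 down a minor seventh → F3 (10 semitones).
An augmented fourth down from F3 is Cb3.

C flat 3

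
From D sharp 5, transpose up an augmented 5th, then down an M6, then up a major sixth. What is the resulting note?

A double-sharp 5

Up an augmented fifth from D#5: A##5 (8 semitones up).
Down a major sixth from A##5: C##5 (9 semitones down).
C##5 up a major sixth → A##5 (9 semitones).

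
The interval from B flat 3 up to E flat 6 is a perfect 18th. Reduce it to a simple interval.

Subtracting seven from the interval number removes an octave: 18 − 14 = 4.
Quality carries through unchanged, so the simple form is a perfect fourth.

perfect fourth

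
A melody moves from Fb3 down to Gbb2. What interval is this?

major seventh

Descending from Fb3 to Gbb2 is the same interval as ascending Gbb2 to Fb3.
G to F spans seven letter names (G-A-B-C-D-E-F), so the interval is some kind of seventh.
Gbb2 to Fb3 is 11 semitones, matching the major seventh exactly, so the quality is major.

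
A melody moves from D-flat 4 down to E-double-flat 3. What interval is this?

Descending from Db4 to Ebb3 is the same interval as ascending Ebb3 to Db4.
E to D spans seven letter names (E-F-G-A-B-C-D) — that makes it a seventh of some quality.
Counting semitones, Ebb3→Db4 is 11, which is the major seventh.

M7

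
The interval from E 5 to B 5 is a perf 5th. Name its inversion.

Interval numbers invert to sum to nine: 5 + 4 = 9, so a fifth inverts to a fourth.
Quality inverts too: perfect stays perfect. That makes the inversion a perfect fourth.

perfect fourth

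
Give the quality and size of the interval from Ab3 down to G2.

Descending from Ab3 to G2 is the same interval as ascending G2 to Ab3.
G to A spans two letter names (G-A), plus an octave: a ninth.
G2 to Ab3 is 13 semitones, a half step short of the major ninth (14), so this is minor.
(Equivalently, a compound minor second: a minor second plus an octave.)

minor ninth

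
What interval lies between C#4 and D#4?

C to D spans two letter names (C-D), so the interval is some kind of second.
C#4 to D#4 is 2 semitones, matching the major second exactly, so the quality is major.

M2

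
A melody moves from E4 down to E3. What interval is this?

perfect 8th

Descending from E4 to E3 is the same interval as ascending E3 to E4.
E to E is the same letter name, plus an octave: an octave.
Counting semitones, E3→E4 is 12, which is the perfect octave.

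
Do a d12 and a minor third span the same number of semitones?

A diminished twelfth spans 18 semitones; a minor third spans 3 semitones. They differ by 15.

No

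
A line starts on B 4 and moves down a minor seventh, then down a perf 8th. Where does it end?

Down a minor seventh from B4: C#4 (10 semitones down).
C#4 down a perfect octave → C#3 (12 semitones).

C sharp 3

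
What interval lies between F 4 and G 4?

major second

F to G spans two letter names (F-G) — that makes it a second of some quality.
F4 to G4 is 2 semitones, matching the major second exactly, so the quality is major.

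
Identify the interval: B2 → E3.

perfect 4th

B to E spans four letter names (B-C-D-E): a fourth.
The perfect fourth spans 5 semitones, and B2 to E3 is exactly 5 semitones — so this is a perfect fourth.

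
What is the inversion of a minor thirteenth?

major 3rd

First reduce the compound minor thirteenth to its simple form, a minor sixth.
Interval numbers invert to sum to nine: 6 + 3 = 9, so a sixth inverts to a third.
Quality inverts too: minor becomes major. That makes the inversion a major third.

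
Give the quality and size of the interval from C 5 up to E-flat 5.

minor 3rd

C to E spans three letter names (C-D-E) — that makes it a third of some quality.
A major third would be 4 semitones, but C5 to Eb5 is 3 — one semitone narrower, making it a minor third.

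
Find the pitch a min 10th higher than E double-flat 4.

G double-flat 5

Three letters up from E (plus an octave) reaches G.
Moving 15 semitones up from Ebb4 (the size of a minor tenth) reaches Gbb5.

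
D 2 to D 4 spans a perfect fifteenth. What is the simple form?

Subtracting seven from the interval number removes an octave: 15 − 7 = 8.
Quality carries through unchanged, so the simple form is a perfect octave.

P8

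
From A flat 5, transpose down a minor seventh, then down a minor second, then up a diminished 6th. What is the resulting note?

F flat 5

Ab5 down a minor seventh → Bb4 (10 semitones).
Bb4 down a minor second → A4 (1 semitone).
A4 up a diminished sixth → Fb5 (7 semitones).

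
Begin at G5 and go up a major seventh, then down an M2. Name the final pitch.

A major seventh up from G5 is F#6.
Down a major second from F#6: E6 (2 semitones down).

E6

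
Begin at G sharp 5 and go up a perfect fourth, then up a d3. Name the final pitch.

G#5 up a perfect fourth → C#6 (5 semitones).
A diminished third up from C#6 is Eb6.

E flat 6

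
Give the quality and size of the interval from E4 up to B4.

E to B spans five letter names (E-F-G-A-B): a fifth.
E4 to B4 is 7 semitones, matching the perfect fifth exactly, so the quality is perfect.

P5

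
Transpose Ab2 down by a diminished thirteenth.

C#1

The thirteenth's letter: A down six letter names plus an octave → C.
A diminished thirteenth is 19 semitones; 19 semitones down from Ab2 gives C#1.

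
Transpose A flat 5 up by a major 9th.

B flat 6

The ninth's letter: A up two letter names plus an octave → B.
A major ninth spans 14 semitones, so from Ab5 the target pitch is Bb6.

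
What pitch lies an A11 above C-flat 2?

F 3

Four letters up from C (plus an octave) reaches F.
An augmented eleventh spans 18 semitones, so from Cb2 the target pitch is F3.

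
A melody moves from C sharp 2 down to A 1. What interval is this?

major third

Descending from C#2 to A1 is the same interval as ascending A1 to C#2.
A to C spans three letter names (A-B-C): a third.
The major third spans 4 semitones, and A1 to C#2 is exactly 4 semitones — so this is a major third.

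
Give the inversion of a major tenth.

minor sixth

First reduce the compound major tenth to its simple form, a major third.
Interval numbers invert to sum to nine: 3 + 6 = 9, so a third inverts to a sixth.
And major becomes minor under inversion, so we get a minor sixth.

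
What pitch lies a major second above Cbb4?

Two letter names up from C: D.
A major second spans 2 semitones, so from Cbb4 the target pitch is Dbb4.

Dbb4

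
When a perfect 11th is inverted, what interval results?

perfect 5th

First reduce the compound perfect eleventh to its simple form, a perfect fourth.
The rule of nine gives the new number: 9 − 4 = 5, so a fourth becomes a fifth.
The quality also flips — perfect stays perfect — giving a perfect fifth.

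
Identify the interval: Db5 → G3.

d12

Descending from Db5 to G3 is the same interval as ascending G3 to Db5.
G to D spans five letter names (G-A-B-C-D), plus an octave — that makes it a twelfth of some quality.
The perfect twelfth is 19 semitones; here we have 18, one semitone narrower: diminished.
(Equivalently, a compound diminished fifth: a diminished fifth plus an octave.)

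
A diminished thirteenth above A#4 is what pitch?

Counting six letter names plus an octave up from A lands on F.
Moving 19 semitones up from A#4 (the size of a diminished thirteenth) reaches F6.

F6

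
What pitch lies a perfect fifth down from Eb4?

Ab3

The fifth takes the letter from E down to A.
Moving 7 semitones down from Eb4 (the size of a perfect fifth) reaches Ab3.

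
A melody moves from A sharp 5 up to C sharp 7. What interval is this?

minor tenth

A to C spans three letter names (A-B-C), plus an octave, so the interval is some kind of tenth.
At 15 semitones, A#5→C#7 falls one short of a major tenth: minor.
(Equivalently, a compound minor third: a minor third plus an octave.)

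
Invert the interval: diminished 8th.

The rule of nine gives the new number: 9 − 8 = 1, so an octave becomes a unison.
Quality inverts too: diminished becomes augmented. That makes the inversion an augmented unison.

A1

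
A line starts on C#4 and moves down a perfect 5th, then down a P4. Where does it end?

C#4 down a perfect fifth → F#3 (7 semitones).
A perfect fourth down from F#3 is C#3.

C#3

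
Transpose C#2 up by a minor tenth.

E3

Counting three letter names plus an octave up from C lands on E.
A minor tenth spans 15 semitones, so from C#2 the target pitch is E3.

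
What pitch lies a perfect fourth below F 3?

Counting four letter names down from F lands on C.
Moving 5 semitones down from F3 (the size of a perfect fourth) reaches C3.

C 3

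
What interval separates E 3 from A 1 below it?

P12

Descending from E3 to A1 is the same interval as ascending A1 to E3.
A to E spans five letter names (A-B-C-D-E), plus an octave: a twelfth.
A1 to E3 is 19 semitones, matching the perfect twelfth exactly, so the quality is perfect.
(Equivalently, a compound perfect fifth: a perfect fifth plus an octave.)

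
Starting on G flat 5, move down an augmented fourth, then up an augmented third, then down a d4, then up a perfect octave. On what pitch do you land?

C sharp 6

Gb5 down an augmented fourth → Dbb5 (6 semitones).
Up an augmented third from Dbb5: F5 (5 semitones up).
Down a diminished fourth from F5: C#5 (4 semitones down).
A perfect octave up from C#5 is C#6.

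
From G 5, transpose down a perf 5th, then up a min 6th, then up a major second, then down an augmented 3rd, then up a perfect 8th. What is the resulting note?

G double-flat 6

Down a perfect fifth from G5: C5 (7 semitones down).
Up a minor sixth from C5: Ab5 (8 semitones up).
A major second up from Ab5 is Bb5.
Down an augmented third from Bb5: Gbb5 (5 semitones down).
Gbb5 up a perfect octave → Gbb6 (12 semitones).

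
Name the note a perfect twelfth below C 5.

F 3

Five letters down from C (plus an octave) reaches F.
A perfect twelfth is 19 semitones; 19 semitones down from C5 gives F3.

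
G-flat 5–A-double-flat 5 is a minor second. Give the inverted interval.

Inverted interval numbers add to nine, so a second pairs with a seventh (2 + 7 = 9).
The quality also flips — minor becomes major — giving a major seventh.

M7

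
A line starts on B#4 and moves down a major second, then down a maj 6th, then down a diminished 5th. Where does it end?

B#4 down a major second → A#4 (2 semitones).
A major sixth down from A#4 is C#4.
C#4 down a diminished fifth → F##3 (6 semitones).

F##3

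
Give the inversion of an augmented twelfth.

d4

First reduce the compound augmented twelfth to its simple form, an augmented fifth.
Interval numbers invert to sum to nine: 5 + 4 = 9, so a fifth inverts to a fourth.
And augmented becomes diminished under inversion, so we get a diminished fourth.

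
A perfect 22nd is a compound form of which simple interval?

Each octave removed subtracts seven from the number: 22 − 14 = 8.
Quality carries through unchanged, so the simple form is a perfect octave.

P8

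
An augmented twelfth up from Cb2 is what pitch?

The twelfth's letter: C up five letter names plus an octave → G.
Moving 20 semitones up from Cb2 (the size of an augmented twelfth) reaches G3.

G3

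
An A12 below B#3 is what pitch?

The twelfth's letter: B down five letter names plus an octave → E.
An augmented twelfth spans 20 semitones, so from B#3 the target pitch is E2.

E2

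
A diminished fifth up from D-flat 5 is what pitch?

The fifth takes the letter from D up to A.
Moving 6 semitones up from Db5 (the size of a diminished fifth) reaches Abb5.

A-double-flat 5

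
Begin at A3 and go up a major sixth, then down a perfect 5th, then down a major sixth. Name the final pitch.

D3

A3 up a major sixth → F#4 (9 semitones).
Down a perfect fifth from F#4: B3 (7 semitones down).
A major sixth down from B3 is D3.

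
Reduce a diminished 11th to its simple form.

Each octave removed subtracts seven from the number: 11 − 7 = 4.
So a diminished eleventh is an octave plus a diminished fourth. The quality is unchanged.

d4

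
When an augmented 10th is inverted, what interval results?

d6

First reduce the compound augmented tenth to its simple form, an augmented third.
Inverted interval numbers add to nine, so a third pairs with a sixth (3 + 6 = 9).
And augmented becomes diminished under inversion, so we get a diminished sixth.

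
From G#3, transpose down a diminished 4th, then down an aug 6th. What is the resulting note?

F#2

A diminished fourth down from G#3 is D##3.
D##3 down an augmented sixth → F#2 (10 semitones).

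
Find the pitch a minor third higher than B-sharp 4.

D-sharp 5

Three letter names up from B: D.
A minor third spans 3 semitones, so from B#4 the target pitch is D#5.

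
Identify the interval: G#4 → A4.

G to A spans two letter names (G-A): a second.
A major second would be 2 semitones, but G#4 to A4 is 1 — one semitone narrower, making it a minor second.

minor 2nd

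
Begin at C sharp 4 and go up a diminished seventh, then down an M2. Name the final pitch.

A diminished seventh up from C#4 is Bb4.
Down a major second from Bb4: Ab4 (2 semitones down).

A flat 4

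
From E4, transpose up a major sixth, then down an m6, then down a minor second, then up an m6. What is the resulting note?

Up a major sixth from E4: C#5 (9 semitones up).
Down a minor sixth from C#5: E#4 (8 semitones down).
E#4 down a minor second → D##4 (1 semitone).
D##4 up a minor sixth → B#4 (8 semitones).

B#4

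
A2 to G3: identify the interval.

minor seventh

A to G spans seven letter names (A-B-C-D-E-F-G) — that makes it a seventh of some quality.
A major seventh would be 11 semitones, but A2 to G3 is 10 — one semitone narrower, making it a minor seventh.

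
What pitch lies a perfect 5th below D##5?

G##4

Counting five letter names down from D lands on G.
Moving 7 semitones down from D##5 (the size of a perfect fifth) reaches G##4.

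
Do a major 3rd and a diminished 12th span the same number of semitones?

No

4 semitones (major third) vs 18 semitones (diminished twelfth): not equal.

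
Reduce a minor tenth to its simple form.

minor 3rd

Subtracting seven from the interval number removes an octave: 10 − 7 = 3.
That makes a minor tenth a compound minor third — an octave plus a minor third.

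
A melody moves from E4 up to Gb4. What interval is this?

E to G spans three letter names (E-F-G), so the interval is some kind of third.
The major third is 4 semitones; here we have 2, two semitones narrower: diminished.

diminished third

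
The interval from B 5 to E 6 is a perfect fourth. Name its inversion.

The rule of nine gives the new number: 9 − 4 = 5, so a fourth becomes a fifth.
The quality also flips — perfect stays perfect — giving a perfect fifth.

perfect fifth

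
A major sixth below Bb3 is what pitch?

The sixth takes the letter from B down to D.
A major sixth spans 9 semitones, so from Bb3 the target pitch is Db3.

Db3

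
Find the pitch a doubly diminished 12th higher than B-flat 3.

F-double-flat 5

Counting five letter names plus an octave up from B lands on F.
A doubly diminished twelfth spans 17 semitones, so from Bb3 the target pitch is Fbb5.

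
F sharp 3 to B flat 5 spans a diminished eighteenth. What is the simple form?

Subtracting seven from the interval number removes an octave: 18 − 14 = 4.
So a diminished eighteenth is 2 octaves plus a diminished fourth. The quality is unchanged.

d4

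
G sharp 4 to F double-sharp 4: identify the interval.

minor second

Descending from G#4 to F##4 is the same interval as ascending F##4 to G#4.
F to G spans two letter names (F-G) — that makes it a second of some quality.
F##4 to G#4 is 1 semitone, a half step short of the major second (2), so this is minor.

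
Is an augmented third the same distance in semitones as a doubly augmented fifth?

No

An augmented third is 5 semitones but a doubly augmented fifth is 9 semitones — different sizes.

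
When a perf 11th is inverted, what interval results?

First reduce the compound perfect eleventh to its simple form, a perfect fourth.
The rule of nine gives the new number: 9 − 4 = 5, so a fourth becomes a fifth.
The quality also flips — perfect stays perfect — giving a perfect fifth.

perfect 5th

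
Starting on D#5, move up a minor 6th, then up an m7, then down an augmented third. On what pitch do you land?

D#5 up a minor sixth → B5 (8 semitones).
B5 up a minor seventh → A6 (10 semitones).
A6 down an augmented third → Fb6 (5 semitones).

Fb6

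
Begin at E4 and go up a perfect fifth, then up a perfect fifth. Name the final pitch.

F#5

A perfect fifth up from E4 is B4.
Up a perfect fifth from B4: F#5 (7 semitones up).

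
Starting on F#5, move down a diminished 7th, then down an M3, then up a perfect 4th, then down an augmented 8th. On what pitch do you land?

A3

A diminished seventh down from F#5 is G##4.
Down a major third from G##4: E#4 (4 semitones down).
A perfect fourth up from E#4 is A#4.
An augmented octave down from A#4 is A3.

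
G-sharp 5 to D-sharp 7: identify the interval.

G to D spans five letter names (G-A-B-C-D), plus an octave, so the interval is some kind of twelfth.
Counting semitones, G#5→D#7 is 19, which is the perfect twelfth.
(Equivalently, a compound perfect fifth: a perfect fifth plus an octave.)

P12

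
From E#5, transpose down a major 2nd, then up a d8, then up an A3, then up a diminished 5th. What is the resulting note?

E#5 down a major second → D#5 (2 semitones).
D#5 up a diminished octave → D6 (11 semitones).
Up an augmented third from D6: F##6 (5 semitones up).
F##6 up a diminished fifth → C#7 (6 semitones).

C#7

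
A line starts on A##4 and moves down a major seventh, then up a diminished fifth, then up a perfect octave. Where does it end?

F#5

A major seventh down from A##4 is B#3.
B#3 up a diminished fifth → F#4 (6 semitones).
A perfect octave up from F#4 is F#5.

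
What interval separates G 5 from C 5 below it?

perfect fifth

Descending from G5 to C5 is the same interval as ascending C5 to G5.
C to G spans five letter names (C-D-E-F-G), so the interval is some kind of fifth.
The perfect fifth spans 7 semitones, and C5 to G5 is exactly 7 semitones — so this is a perfect fifth.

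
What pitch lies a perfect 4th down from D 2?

A 1

The fourth takes the letter from D down to A.
A perfect fourth is 5 semitones; 5 semitones down from D2 gives A1.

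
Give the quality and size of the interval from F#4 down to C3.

augmented eleventh

Descending from F#4 to C3 is the same interval as ascending C3 to F#4.
C to F spans four letter names (C-D-E-F), plus an octave — that makes it an eleventh of some quality.
The perfect eleventh is 17 semitones; here we have 18, one semitone wider: augmented.
(Equivalently, a compound augmented fourth: an augmented fourth plus an octave.)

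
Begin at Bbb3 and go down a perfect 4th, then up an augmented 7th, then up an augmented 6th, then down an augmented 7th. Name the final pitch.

D4

A perfect fourth down from Bbb3 is Fb3.
Up an augmented seventh from Fb3: E4 (12 semitones up).
An augmented sixth up from E4 is C##5.
Down an augmented seventh from C##5: D4 (12 semitones down).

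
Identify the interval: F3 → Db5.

F to D spans six letter names (F-G-A-B-C-D), plus an octave: a thirteenth.
F3 to Db5 is 20 semitones, a half step short of the major thirteenth (21), so this is minor.
(Equivalently, a compound minor sixth: a minor sixth plus an octave.)

m13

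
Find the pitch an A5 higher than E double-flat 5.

Five letter names up from E: B.
An augmented fifth spans 8 semitones, so from Ebb5 the target pitch is Bb5.

B flat 5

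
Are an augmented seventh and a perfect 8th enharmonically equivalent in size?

An augmented seventh spans 12 semitones, and a perfect octave also spans 12 semitones — they're enharmonic.

Yes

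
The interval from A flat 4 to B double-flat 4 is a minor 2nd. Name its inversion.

major 7th

The rule of nine gives the new number: 9 − 2 = 7, so a second becomes a seventh.
Quality inverts too: minor becomes major. That makes the inversion a major seventh.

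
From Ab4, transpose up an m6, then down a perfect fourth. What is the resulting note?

Ab4 up a minor sixth → Fb5 (8 semitones).
A perfect fourth down from Fb5 is Cb5.

Cb5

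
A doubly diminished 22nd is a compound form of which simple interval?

Take out 2 octaves (14 from the number): 22 − 14 = 8.
That makes a doubly diminished twenty-second a compound doubly diminished octave — 2 octaves plus a doubly diminished octave.

dd8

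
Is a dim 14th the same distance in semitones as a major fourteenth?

No

A diminished fourteenth is 21 semitones but a major fourteenth is 23 semitones — different sizes.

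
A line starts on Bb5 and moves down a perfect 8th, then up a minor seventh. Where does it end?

Ab5

Down a perfect octave from Bb5: Bb4 (12 semitones down).
A minor seventh up from Bb4 is Ab5.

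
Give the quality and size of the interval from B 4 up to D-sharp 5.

B to D spans three letter names (B-C-D) — that makes it a third of some quality.
Counting semitones, B4→D#5 is 4, which is the major third.

major third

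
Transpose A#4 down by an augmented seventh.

Bb3

Seven letter names down from A: B.
An augmented seventh is 12 semitones; 12 semitones down from A#4 gives Bb3.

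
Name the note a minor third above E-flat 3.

G-flat 3

The third takes the letter from E up to G.
Moving 3 semitones up from Eb3 (the size of a minor third) reaches Gb3.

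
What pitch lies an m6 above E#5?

Counting six letter names up from E lands on C.
A minor sixth spans 8 semitones, so from E#5 the target pitch is C#6.

C#6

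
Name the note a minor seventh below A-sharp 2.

B-sharp 1

Counting seven letter names down from A lands on B.
A minor seventh spans 10 semitones, so from A#2 the target pitch is B#1.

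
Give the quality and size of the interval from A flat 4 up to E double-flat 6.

A to E spans five letter names (A-B-C-D-E), plus an octave: a twelfth.
The perfect twelfth is 19 semitones; here we have 18, one semitone narrower: diminished.
(Equivalently, a compound diminished fifth: a diminished fifth plus an octave.)

diminished twelfth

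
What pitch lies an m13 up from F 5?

D flat 7

Counting six letter names plus an octave up from F lands on D.
A minor thirteenth is 20 semitones; 20 semitones up from F5 gives Db7.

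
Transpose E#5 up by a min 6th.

Counting six letter names up from E lands on C.
A minor sixth is 8 semitones; 8 semitones up from E#5 gives C#6.

C#6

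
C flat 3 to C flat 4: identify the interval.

C to C is the same letter name, plus an octave, so the interval is some kind of octave.
Counting semitones, Cb3→Cb4 is 12, which is the perfect octave.

P8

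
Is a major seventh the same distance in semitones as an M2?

No

A major seventh is 11 semitones but a major second is 2 semitones — different sizes.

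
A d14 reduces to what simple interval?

Take out an octave (7 from the number): 14 − 7 = 7.
That makes a diminished fourteenth a compound diminished seventh — an octave plus a diminished seventh.

diminished 7th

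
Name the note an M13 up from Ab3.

The thirteenth's letter: A up six letter names plus an octave → F.
A major thirteenth spans 21 semitones, so from Ab3 the target pitch is F5.

F5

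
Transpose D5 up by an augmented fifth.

A#5

Counting five letter names up from D lands on A.
An augmented fifth is 8 semitones; 8 semitones up from D5 gives A#5.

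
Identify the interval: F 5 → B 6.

augmented eleventh

F to B spans four letter names (F-G-A-B), plus an octave: an eleventh.
The perfect eleventh is 17 semitones; here we have 18, one semitone wider: augmented.
(Equivalently, a compound augmented fourth: an augmented fourth plus an octave.)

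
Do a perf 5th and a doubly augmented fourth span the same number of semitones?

Yes

Both span 7 semitones: a perfect fifth and a doubly augmented fourth are the same chromatic distance.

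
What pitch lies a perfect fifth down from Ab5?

Db5

Five letter names down from A: D.
Moving 7 semitones down from Ab5 (the size of a perfect fifth) reaches Db5.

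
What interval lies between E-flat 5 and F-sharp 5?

augmented second

E to F spans two letter names (E-F) — that makes it a second of some quality.
The major second is 2 semitones; here we have 3, one semitone wider: augmented.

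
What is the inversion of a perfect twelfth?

First reduce the compound perfect twelfth to its simple form, a perfect fifth.
Interval numbers invert to sum to nine: 5 + 4 = 9, so a fifth inverts to a fourth.
And perfect stays perfect under inversion, so we get a perfect fourth.

perfect fourth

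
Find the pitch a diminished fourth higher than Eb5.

Abb5

The fourth takes the letter from E up to A.
A diminished fourth spans 4 semitones, so from Eb5 the target pitch is Abb5.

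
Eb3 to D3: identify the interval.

minor second

Descending from Eb3 to D3 is the same interval as ascending D3 to Eb3.
D to E spans two letter names (D-E) — that makes it a second of some quality.
A major second would be 2 semitones, but D3 to Eb3 is 1 — one semitone narrower, making it a minor second.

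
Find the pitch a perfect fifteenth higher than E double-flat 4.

A fifteenth keeps the letter name E, two octaves up from E.
A perfect fifteenth spans 24 semitones, so from Ebb4 the target pitch is Ebb6.

E double-flat 6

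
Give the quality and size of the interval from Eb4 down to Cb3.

major tenth

Descending from Eb4 to Cb3 is the same interval as ascending Cb3 to Eb4.
C to E spans three letter names (C-D-E), plus an octave — that makes it a tenth of some quality.
Counting semitones, Cb3→Eb4 is 16, which is the major tenth.
(Equivalently, a compound major third: a major third plus an octave.)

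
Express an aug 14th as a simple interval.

augmented seventh

Each octave removed subtracts seven from the number: 14 − 7 = 7.
That makes an augmented fourteenth a compound augmented seventh — an octave plus an augmented seventh.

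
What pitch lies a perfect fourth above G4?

The fourth takes the letter from G up to C.
Moving 5 semitones up from G4 (the size of a perfect fourth) reaches C5.

C5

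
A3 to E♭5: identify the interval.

A to E spans five letter names (A-B-C-D-E), plus an octave — that makes it a twelfth of some quality.
The perfect twelfth is 19 semitones; here we have 18, one semitone narrower: diminished.
(Equivalently, a compound diminished fifth: a diminished fifth plus an octave.)

diminished twelfth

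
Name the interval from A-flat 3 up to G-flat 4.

A to G spans seven letter names (A-B-C-D-E-F-G) — that makes it a seventh of some quality.
At 10 semitones, Ab3→Gb4 falls one short of a major seventh: minor.

m7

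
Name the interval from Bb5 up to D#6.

augmented 3rd

B to D spans three letter names (B-C-D), so the interval is some kind of third.
Bb5 to D#6 spans 5 semitones — one semitone wider than the major third (4) — giving an augmented third.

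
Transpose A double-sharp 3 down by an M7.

The seventh takes the letter from A down to B.
A major seventh is 11 semitones; 11 semitones down from A##3 gives B#2.

B sharp 2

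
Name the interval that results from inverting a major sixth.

m3

Interval numbers invert to sum to nine: 6 + 3 = 9, so a sixth inverts to a third.
Quality inverts too: major becomes minor. That makes the inversion a minor third.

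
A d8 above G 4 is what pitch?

G flat 5

An octave keeps the letter name G, an octave up from G.
Moving 11 semitones up from G4 (the size of a diminished octave) reaches Gb5.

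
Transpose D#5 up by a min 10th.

F#6

Three letters up from D (plus an octave) reaches F.
Moving 15 semitones up from D#5 (the size of a minor tenth) reaches F#6.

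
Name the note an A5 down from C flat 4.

F double-flat 3

Counting five letter names down from C lands on F.
Moving 8 semitones down from Cb4 (the size of an augmented fifth) reaches Fbb3.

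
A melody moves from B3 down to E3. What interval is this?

P5

Descending from B3 to E3 is the same interval as ascending E3 to B3.
E to B spans five letter names (E-F-G-A-B): a fifth.
E3 to B3 is 7 semitones, matching the perfect fifth exactly, so the quality is perfect.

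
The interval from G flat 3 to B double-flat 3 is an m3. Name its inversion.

Inverted interval numbers add to nine, so a third pairs with a sixth (3 + 6 = 9).
Quality inverts too: minor becomes major. That makes the inversion a major sixth.

major sixth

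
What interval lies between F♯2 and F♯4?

perfect 15th

F to F is the same letter name, plus 2 octaves: a fifteenth.
F#2 to F#4 is 24 semitones, matching the perfect fifteenth exactly, so the quality is perfect.
(Equivalently, a compound perfect octave: a perfect octave plus an octave.)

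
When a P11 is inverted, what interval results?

First reduce the compound perfect eleventh to its simple form, a perfect fourth.
Interval numbers invert to sum to nine: 4 + 5 = 9, so a fourth inverts to a fifth.
And perfect stays perfect under inversion, so we get a perfect fifth.

perfect fifth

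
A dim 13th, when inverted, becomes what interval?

First reduce the compound diminished thirteenth to its simple form, a diminished sixth.
The rule of nine gives the new number: 9 − 6 = 3, so a sixth becomes a third.
Quality inverts too: diminished becomes augmented. That makes the inversion an augmented third.

A3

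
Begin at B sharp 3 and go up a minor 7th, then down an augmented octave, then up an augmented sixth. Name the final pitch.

F double-sharp 4

Up a minor seventh from B#3: A#4 (10 semitones up).
A#4 down an augmented octave → A3 (13 semitones).
Up an augmented sixth from A3: F##4 (10 semitones up).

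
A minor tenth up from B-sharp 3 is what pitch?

Three letters up from B (plus an octave) reaches D.
Moving 15 semitones up from B#3 (the size of a minor tenth) reaches D#5.

D-sharp 5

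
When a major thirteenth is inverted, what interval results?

First reduce the compound major thirteenth to its simple form, a major sixth.
The rule of nine gives the new number: 9 − 6 = 3, so a sixth becomes a third.
Quality inverts too: major becomes minor. That makes the inversion a minor third.

minor third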